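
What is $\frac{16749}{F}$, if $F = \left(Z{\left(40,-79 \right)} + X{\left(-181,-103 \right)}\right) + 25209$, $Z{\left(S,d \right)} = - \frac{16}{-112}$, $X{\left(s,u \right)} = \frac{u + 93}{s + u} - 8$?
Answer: $\frac{16648506}{25049971} \approx 0.66461$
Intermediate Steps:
$X{\left(s,u \right)} = -8 + \frac{93 + u}{s + u}$ ($X{\left(s,u \right)} = \frac{93 + u}{s + u} - 8 = -8 + \frac{93 + u}{s + u}$)
$Z{\left(S,d \right)} = \frac{1}{7}$ ($Z{\left(S,d \right)} = \left(-16\right) \left(- \frac{1}{112}\right) = \frac{1}{7}$)
$F = \frac{25049971}{994}$ ($F = \left(\frac{1}{7} + \frac{93 - -1448 - -721}{-181 - 103}\right) + 25209 = \left(\frac{1}{7} + \frac{93 + 1448 + 721}{-284}\right) + 25209 = \left(\frac{1}{7} - \frac{1131}{142}\right) + 25209 = - \frac{7775}{994} + 25209 = \frac{25049971}{994} \approx 25201.0$)
$\frac{16749}{F} = \frac{16749}{\frac{25049971}{994}} = 16749 \cdot \frac{994}{25049971} = \frac{16648506}{25049971}$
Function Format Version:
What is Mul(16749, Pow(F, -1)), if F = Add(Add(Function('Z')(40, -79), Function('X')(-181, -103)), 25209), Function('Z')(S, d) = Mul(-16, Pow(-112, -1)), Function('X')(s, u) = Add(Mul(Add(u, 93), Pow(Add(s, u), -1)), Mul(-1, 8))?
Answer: Rational(16648506, 25049971) ≈ 0.66461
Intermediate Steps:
Function('X')(s, u) = Add(-8, Mul(Pow(Add(s, u), -1), Add(93, u))) (Function('X')(s, u) = Add(Mul(Add(93, u), Pow(Add(s, u), -1)), -8) = Add(Mul(Pow(Add(s, u), -1), Add(93, u)), -8) = Add(-8, Mul(Pow(Add(s, u), -1), Add(93, u))))
Function('Z')(S, d) = Rational(1, 7) (Function('Z')(S, d) = Mul(-16, Rational(-1, 112)) = Rational(1, 7))
F = Rational(25049971, 994) (F = Add(Add(Rational(1, 7), Mul(Pow(Add(-181, -103), -1), Add(93, Mul(-8, -181), Mul(-7, -103)))), 25209) = Add(Add(Rational(1, 7), Mul(Pow(-284, -1), Add(93, 1448, 721))), 25209) = Add(Add(Rational(1, 7), Mul(Rational(-1, 284), 2262)), 25209) = Add(Add(Rational(1, 7), Rational(-1131, 142)), 25209) = Add(Rational(-7775, 994), 25209) = Rational(25049971, 994) ≈ 25201.)
Mul(16749, Pow(F, -1)) = Mul(16749, Pow(Rational(25049971, 994), -1)) = Mul(16749, Rational(994, 25049971)) = Rational(16648506, 25049971)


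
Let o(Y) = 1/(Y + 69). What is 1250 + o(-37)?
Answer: 40001/32 ≈ 1250.0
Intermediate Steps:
o(Y) = 1/(69 + Y)
1250 + o(-37) = 1250 + 1/(69 - 37) = 1250 + 1/32 = 40001/32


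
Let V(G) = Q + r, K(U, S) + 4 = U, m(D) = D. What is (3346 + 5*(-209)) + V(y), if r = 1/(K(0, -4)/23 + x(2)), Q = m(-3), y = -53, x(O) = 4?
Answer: 202247/88 ≈ 2298.3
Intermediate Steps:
K(U, S) = -4 + U
Q = -3
r = 23/88 (r = 1/((-4 + 0)/23 + 4) = 1/(-4*1/23 + 4) = 1/(-4/23 + 4) = 1/(88/23) = 23/88 ≈ 0.26136)
V(G) = -241/88 (V(G) = -3 + 23/88 = -241/88)
(3346 + 5*(-209)) + V(y) = (3346 + 5*(-209)) - 241/88 = (3346 - 1045) - 241/88 = 2301 - 241/88 = 202247/88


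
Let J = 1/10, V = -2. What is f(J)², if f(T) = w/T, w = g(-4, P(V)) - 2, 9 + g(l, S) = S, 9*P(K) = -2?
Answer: 1020100/81 ≈ 12594.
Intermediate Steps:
P(K) = -2/9 (P(K) = (⅑)*(-2) = -2/9)
g(l, S) = -9 + S
w = -101/9 (w = (-9 - 2/9) - 2 = -83/9 - 2 = -101/9 ≈ -11.222)
J = ⅒ ≈ 0.10000
f(T) = -101/(9*T)
f(J)² = (-101/(9*⅒))² = (-101/9*10)² = (-1010/9)² = 1020100/81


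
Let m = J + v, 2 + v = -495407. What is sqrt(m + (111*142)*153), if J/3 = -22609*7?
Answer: 2*sqrt(360347) ≈ 1200.6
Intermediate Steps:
v = -495409 (v = -2 - 495407 = -495409)
J = -474789 (J = 3*(-22609*7) = 3*(-158263) = -474789)
m = -970198 (m = -474789 - 495409 = -970198)
sqrt(m + (111*142)*153) = sqrt(-970198 + (111*142)*153) = sqrt(-970198 + 15762*153) = sqrt(-970198 + 2411586) = sqrt(1441388) = 2*sqrt(360347)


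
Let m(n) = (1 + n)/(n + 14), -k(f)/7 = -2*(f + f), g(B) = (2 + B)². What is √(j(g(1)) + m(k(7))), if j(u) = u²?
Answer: √3613470/210 ≈ 9.0520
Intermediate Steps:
k(f) = 28*f (k(f) = -(-14)*(f + f) = -(-14)*2*f = -(-28)*f = 28*f)
m(n) = (1 + n)/(14 + n)
√(j(g(1)) + m(k(7))) = √(((2 + 1)²)² + (1 + 28*7)/(14 + 28*7)) = √((3²)² + (1 + 196)/(14 + 196)) = √(9² + 197/210) = √(81 + (1/210)*197) = √(81 + 197/210) = √(17207/210) = √3613470/210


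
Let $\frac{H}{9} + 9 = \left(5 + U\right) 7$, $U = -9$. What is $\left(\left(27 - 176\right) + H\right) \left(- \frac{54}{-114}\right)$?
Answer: $- \frac{4338}{19} \approx -228.32$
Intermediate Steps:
$H = -333$ ($H = -81 + 9 \left(5 - 9\right) 7 = -81 + 9 \left(\left(-4\right) 7\right) = -81 + 9 \left(-28\right) = -81 - 252 = -333$)
$\left(\left(27 - 176\right) + H\right) \left(- \frac{54}{-114}\right) = \left(\left(27 - 176\right) - 333\right) \left(- \frac{54}{-114}\right) = \left(\left(27 - 176\right) - 333\right) \left(\left(-54\right) \left(- \frac{1}{114}\right)\right) = \left(-149 - 333\right) \frac{9}{19} = \left(-482\right) \frac{9}{19} = - \frac{4338}{19}$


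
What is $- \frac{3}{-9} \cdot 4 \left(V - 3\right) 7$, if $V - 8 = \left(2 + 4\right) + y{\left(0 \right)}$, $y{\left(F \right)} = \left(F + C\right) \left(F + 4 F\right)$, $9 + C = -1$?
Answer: $\frac{308}{3} \approx 102.67$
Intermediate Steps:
$C = -10$ ($C = -9 - 1 = -10$)
$y{\left(F \right)} = 5 F \left(-10 + F\right)$ ($y{\left(F \right)} = \left(F - 10\right) \left(F + 4 F\right) = \left(-10 + F\right) 5 F = 5 F \left(-10 + F\right)$)
$V = 14$ ($V = 8 + \left(\left(2 + 4\right) + 5 \cdot 0 \left(-10 + 0\right)\right) = 8 + \left(6 + 5 \cdot 0 \left(-10\right)\right) = 8 + \left(6 + 0\right) = 8 + 6 = 14$)
$- \frac{3}{-9} \cdot 4 \left(V - 3\right) 7 = - \frac{3}{-9} \cdot 4 \left(14 - 3\right) 7 = \left(-3\right) \left(- \frac{1}{9}\right) 4 \cdot 11 \cdot 7 = \frac{1}{3} \cdot 44 \cdot 7 = \frac{44}{3} \cdot 7 = \frac{308}{3}$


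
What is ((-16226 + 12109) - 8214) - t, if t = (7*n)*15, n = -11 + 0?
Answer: -11176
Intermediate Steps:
n = -11
t = -1155 (t = (7*(-11))*15 = -77*15 = -1155)
((-16226 + 12109) - 8214) - t = ((-16226 + 12109) - 8214) - 1*(-1155) = (-4117 - 8214) + 1155 = -12331 + 1155 = -11176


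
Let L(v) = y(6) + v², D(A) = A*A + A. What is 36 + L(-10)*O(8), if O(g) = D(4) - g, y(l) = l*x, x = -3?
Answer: 1020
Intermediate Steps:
y(l) = -3*l (y(l) = l*(-3) = -3*l)
D(A) = A + A² (D(A) = A² + A = A + A²)
O(g) = 20 - g (O(g) = 4*(1 + 4) - g = 4*5 - g = 20 - g)
L(v) = -18 + v² (L(v) = -3*6 + v² = -18 + v²)
36 + L(-10)*O(8) = 36 + (-18 + (-10)²)*(20 - 1*8) = 36 + (-18 + 100)*(20 - 8) = 36 + 82*12 = 36 + 984 = 1020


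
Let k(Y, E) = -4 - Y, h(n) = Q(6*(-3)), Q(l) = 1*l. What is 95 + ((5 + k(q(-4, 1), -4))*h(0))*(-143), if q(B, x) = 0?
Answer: 2669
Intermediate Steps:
Q(l) = l
h(n) = -18 (h(n) = 6*(-3) = -18)
95 + ((5 + k(q(-4, 1), -4))*h(0))*(-143) = 95 + ((5 + (-4 - 1*0))*(-18))*(-143) = 95 + ((5 + (-4 + 0))*(-18))*(-143) = 95 + ((5 - 4)*(-18))*(-143) = 95 + (1*(-18))*(-143) = 95 - 18*(-143) = 95 + 2574 = 2669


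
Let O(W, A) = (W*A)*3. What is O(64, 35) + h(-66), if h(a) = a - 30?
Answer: 6624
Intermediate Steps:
O(W, A) = 3*A*W (O(W, A) = (A*W)*3 = 3*A*W)
h(a) = -30 + a
O(64, 35) + h(-66) = 3*35*64 + (-30 - 66) = 6720 - 96 = 6624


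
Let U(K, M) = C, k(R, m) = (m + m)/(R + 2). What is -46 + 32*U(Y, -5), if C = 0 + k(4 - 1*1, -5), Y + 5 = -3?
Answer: -110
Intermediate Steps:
Y = -8 (Y = -5 - 3 = -8)
k(R, m) = 2*m/(2 + R) (k(R, m) = (2*m)/(2 + R) = 2*m/(2 + R))
C = -2 (C = 0 + 2*(-5)/(2 + (4 - 1*1)) = 0 + 2*(-5)/(2 + (4 - 1)) = 0 + 2*(-5)/(2 + 3) = 0 + 2*(-5)/5 = 0 + 2*(-5)*(⅕) = 0 - 2 = -2)
U(K, M) = -2
-46 + 32*U(Y, -5) = -46 + 32*(-2) = -46 - 64 = -110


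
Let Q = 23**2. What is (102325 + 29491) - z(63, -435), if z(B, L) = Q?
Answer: 131287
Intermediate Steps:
Q = 529
z(B, L) = 529
(102325 + 29491) - z(63, -435) = (102325 + 29491) - 1*529 = 131816 - 529 = 131287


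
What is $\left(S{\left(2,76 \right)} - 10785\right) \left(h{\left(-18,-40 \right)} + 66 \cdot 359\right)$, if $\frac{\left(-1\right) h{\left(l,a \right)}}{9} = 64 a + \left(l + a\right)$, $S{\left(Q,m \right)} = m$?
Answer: $-506064504$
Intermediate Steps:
$h{\left(l,a \right)} = - 585 a - 9 l$ ($h{\left(l,a \right)} = - 9 \left(64 a + \left(l + a\right)\right) = - 9 \left(64 a + \left(a + l\right)\right) = - 9 \left(l + 65 a\right) = - 585 a - 9 l$)
$\left(S{\left(2,76 \right)} - 10785\right) \left(h{\left(-18,-40 \right)} + 66 \cdot 359\right) = \left(76 - 10785\right) \left(\left(\left(-585\right) \left(-40\right) - -162\right) + 66 \cdot 359\right) = - 10709 \left(\left(23400 + 162\right) + 23694\right) = - 10709 \left(23562 + 23694\right) = \left(-10709\right) 47256 = -506064504$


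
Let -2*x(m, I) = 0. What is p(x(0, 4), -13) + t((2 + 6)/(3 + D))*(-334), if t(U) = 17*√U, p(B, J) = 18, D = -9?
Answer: 18 - 11356*I*√3/3 ≈ 18.0 - 6556.4*I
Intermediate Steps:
x(m, I) = 0 (x(m, I) = -½*0 = 0)
p(x(0, 4), -13) + t((2 + 6)/(3 + D))*(-334) = 18 + (17*√((2 + 6)/(3 - 9)))*(-334) = 18 + (17*√(8/(-6)))*(-334) = 18 + (17*√(8*(-⅙)))*(-334) = 18 + (17*√(-4/3))*(-334) = 18 + (17*(2*I*√3/3))*(-334) = 18 + (34*I*√3/3)*(-334) = 18 - 11356*I*√3/3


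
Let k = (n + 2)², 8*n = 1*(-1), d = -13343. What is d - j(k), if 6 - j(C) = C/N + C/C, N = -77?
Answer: -65779169/4928 ≈ -13348.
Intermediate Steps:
n = -⅛ (n = (1*(-1))/8 = (⅛)*(-1) = -⅛ ≈ -0.12500)
k = 225/64 (k = (-⅛ + 2)² = (15/8)² = 225/64 ≈ 3.5156)
j(C) = 5 + C/77 (j(C) = 6 - (C/(-77) + C/C) = 6 - (C*(-1/77) + 1) = 6 - (-C/77 + 1) = 6 - (1 - C/77) = 6 + (-1 + C/77) = 5 + C/77)
d - j(k) = -13343 - (5 + (1/77)*(225/64)) = -13343 - (5 + 225/4928) = -13343 - 1*24865/4928 = -13343 - 24865/4928 = -65779169/4928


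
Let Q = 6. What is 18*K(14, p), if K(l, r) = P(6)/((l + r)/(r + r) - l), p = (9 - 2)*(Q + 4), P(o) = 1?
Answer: -90/67 ≈ -1.3433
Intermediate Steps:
p = 70 (p = (9 - 2)*(6 + 4) = 7*10 = 70)
K(l, r) = 1/(-l + (l + r)/(2*r)) (K(l, r) = 1/((l + r)/(r + r) - l) = 1/((l + r)/((2*r)) - l) = 1/((l + r)*(1/(2*r)) - l) = 1/((l + r)/(2*r) - l) = 1/(-l + (l + r)/(2*r)))
18*K(14, p) = 18*(2*70/(14 + 70 - 2*14*70)) = 18*(2*70/(14 + 70 - 1960)) = 18*(2*70/(-1876)) = 18*(2*70*(-1/1876)) = 18*(-5/67) = -90/67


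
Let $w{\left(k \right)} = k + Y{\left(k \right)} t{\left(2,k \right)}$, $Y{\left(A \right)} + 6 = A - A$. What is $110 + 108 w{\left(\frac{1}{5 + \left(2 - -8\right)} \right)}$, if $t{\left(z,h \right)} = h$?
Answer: $74$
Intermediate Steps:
$Y{\left(A \right)} = -6$ ($Y{\left(A \right)} = -6 + \left(A - A\right) = -6 + 0 = -6$)
$w{\left(k \right)} = - 5 k$ ($w{\left(k \right)} = k - 6 k = - 5 k$)
$110 + 108 w{\left(\frac{1}{5 + \left(2 - -8\right)} \right)} = 110 + 108 \left(- \frac{5}{5 + \left(2 - -8\right)}\right) = 110 + 108 \left(- \frac{5}{5 + \left(2 + 8\right)}\right) = 110 + 108 \left(- \frac{5}{5 + 10}\right) = 110 + 108 \left(- \frac{5}{15}\right) = 110 + 108 \left(\left(-5\right) \frac{1}{15}\right) = 110 + 108 \left(- \frac{1}{3}\right) = 110 - 36 = 74$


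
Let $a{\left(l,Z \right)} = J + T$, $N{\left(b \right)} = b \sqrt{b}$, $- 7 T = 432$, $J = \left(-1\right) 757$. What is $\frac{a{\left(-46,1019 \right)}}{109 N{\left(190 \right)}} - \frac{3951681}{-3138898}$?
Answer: $\frac{3951681}{3138898} - \frac{5731 \sqrt{190}}{27544300} \approx 1.2561$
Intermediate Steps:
$J = -757$
$T = - \frac{432}{7}$ ($T = \left(- \frac{1}{7}\right) 432 = - \frac{432}{7} \approx -61.714$)
$N{\left(b \right)} = b^{\frac{3}{2}}$
$a{\left(l,Z \right)} = - \frac{5731}{7}$ ($a{\left(l,Z \right)} = -757 - \frac{432}{7} = - \frac{5731}{7}$)
$\frac{a{\left(-46,1019 \right)}}{109 N{\left(190 \right)}} - \frac{3951681}{-3138898} = - \frac{5731}{7 \cdot 109 \cdot 190^{\frac{3}{2}}} - \frac{3951681}{-3138898} = - \frac{5731}{7 \cdot 109 \cdot 190 \sqrt{190}} - - \frac{3951681}{3138898} = - \frac{5731}{7 \cdot 20710 \sqrt{190}} + \frac{3951681}{3138898} = - \frac{5731 \frac{\sqrt{190}}{3934900}}{7} + \frac{3951681}{3138898} = - \frac{5731 \sqrt{190}}{27544300} + \frac{3951681}{3138898} = \frac{3951681}{3138898} - \frac{5731 \sqrt{190}}{27544300}$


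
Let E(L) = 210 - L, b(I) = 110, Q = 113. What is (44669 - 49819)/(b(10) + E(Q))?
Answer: -5150/207 ≈ -24.879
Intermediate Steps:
(44669 - 49819)/(b(10) + E(Q)) = (44669 - 49819)/(110 + (210 - 1*113)) = -5150/(110 + (210 - 113)) = -5150/(110 + 97) = -5150/207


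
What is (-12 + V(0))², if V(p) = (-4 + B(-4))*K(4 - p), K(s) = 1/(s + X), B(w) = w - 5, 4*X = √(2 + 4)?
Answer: 3675112/15625 - 99632*√6/15625 ≈ 219.59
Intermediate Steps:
X = √6/4 (X = √(2 + 4)/4 = √6/4 ≈ 0.61237)
B(w) = -5 + w
K(s) = 1/(s + √6/4)
V(p) = -52/(16 + √6 - 4*p) (V(p) = (-4 + (-5 - 4))*(4/(√6 + 4*(4 - p))) = (-4 - 9)*(4/(√6 + (16 - 4*p))) = -52/(16 + √6 - 4*p))
(-12 + V(0))² = (-12 + 52/(-16 - √6 + 4*0))² = (-12 + 52/(-16 - √6 + 0))² = (-12 + 52/(-16 - √6))²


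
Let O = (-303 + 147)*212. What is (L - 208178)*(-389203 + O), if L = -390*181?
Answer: 117716757200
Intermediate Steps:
O = -33072 (O = -156*212 = -33072)
L = -70590
(L - 208178)*(-389203 + O) = (-70590 - 208178)*(-389203 - 33072) = -278768*(-422275) = 117716757200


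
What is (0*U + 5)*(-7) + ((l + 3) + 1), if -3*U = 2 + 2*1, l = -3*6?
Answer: -49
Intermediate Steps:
l = -18
U = -4/3 (U = -(2 + 2*1)/3 = -(2 + 2)/3 = -⅓*4 = -4/3 ≈ -1.3333)
(0*U + 5)*(-7) + ((l + 3) + 1) = (0*(-4/3) + 5)*(-7) + ((-18 + 3) + 1) = (0 + 5)*(-7) + (-15 + 1) = 5*(-7) - 14 = -35 - 14 = -49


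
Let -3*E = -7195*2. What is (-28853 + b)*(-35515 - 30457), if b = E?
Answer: 4761133268/3 ≈ 1.5870e+9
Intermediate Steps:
E = 14390/3 (E = -(-7195)*2/3 = -⅓*(-14390) = 14390/3 ≈ 4796.7)
b = 14390/3 ≈ 4796.7
(-28853 + b)*(-35515 - 30457) = (-28853 + 14390/3)*(-35515 - 30457) = -72169/3*(-65972) = 4761133268/3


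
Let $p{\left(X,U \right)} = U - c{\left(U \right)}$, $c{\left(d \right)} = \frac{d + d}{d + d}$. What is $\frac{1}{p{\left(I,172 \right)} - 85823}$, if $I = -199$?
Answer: $- \frac{1}{85652} \approx -1.1675 \cdot 10^{-5}$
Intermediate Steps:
$c{\left(d \right)} = 1$ ($c{\left(d \right)} = \frac{2 d}{2 d} = 2 d \frac{1}{2 d} = 1$)
$p{\left(X,U \right)} = -1 + U$ ($p{\left(X,U \right)} = U - 1 = -1 + U$)
$\frac{1}{p{\left(I,172 \right)} - 85823} = \frac{1}{\left(-1 + 172\right) - 85823} = \frac{1}{171 - 85823} = \frac{1}{-85652} = - \frac{1}{85652}$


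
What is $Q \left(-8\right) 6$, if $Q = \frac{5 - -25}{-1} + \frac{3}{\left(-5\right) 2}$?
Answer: $\frac{7272}{5} \approx 1454.4$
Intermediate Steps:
$Q = - \frac{303}{10}$ ($Q = \left(5 + 25\right) \left(-1\right) + \frac{3}{-10} = 30 \left(-1\right) + 3 \left(- \frac{1}{10}\right) = -30 - \frac{3}{10} = - \frac{303}{10} \approx -30.3$)
$Q \left(-8\right) 6 = \left(- \frac{303}{10}\right) \left(-8\right) 6 = \frac{1212}{5} \cdot 6 = \frac{7272}{5}$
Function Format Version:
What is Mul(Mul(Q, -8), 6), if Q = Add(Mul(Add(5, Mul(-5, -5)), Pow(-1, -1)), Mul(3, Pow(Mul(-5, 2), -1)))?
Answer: Rational(7272, 5) ≈ 1454.4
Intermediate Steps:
Q = Rational(-303, 10) (Q = Add(Mul(Add(5, 25), -1), Mul(3, Pow(-10, -1))) = Add(Mul(30, -1), Mul(3, Rational(-1, 10))) = Add(-30, Rational(-3, 10)) = Rational(-303, 10) ≈ -30.300)
Mul(Mul(Q, -8), 6) = Mul(Mul(Rational(-303, 10), -8), 6) = Mul(Rational(1212, 5), 6) = Rational(7272, 5)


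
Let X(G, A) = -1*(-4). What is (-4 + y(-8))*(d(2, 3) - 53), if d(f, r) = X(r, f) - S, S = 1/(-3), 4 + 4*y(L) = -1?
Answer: 511/2 ≈ 255.50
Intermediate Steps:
y(L) = -5/4 (y(L) = -1 + (¼)*(-1) = -1 - ¼ = -5/4)
S = -⅓ ≈ -0.33333
X(G, A) = 4
d(f, r) = 13/3 (d(f, r) = 4 - 1*(-⅓) = 4 + ⅓ = 13/3)
(-4 + y(-8))*(d(2, 3) - 53) = (-4 - 5/4)*(13/3 - 53) = -21/4*(-146/3) = 511/2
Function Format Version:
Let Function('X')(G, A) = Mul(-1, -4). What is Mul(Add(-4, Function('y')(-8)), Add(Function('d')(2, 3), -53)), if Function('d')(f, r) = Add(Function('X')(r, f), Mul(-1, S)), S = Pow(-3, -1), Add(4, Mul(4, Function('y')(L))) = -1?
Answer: Rational(511, 2) ≈ 255.50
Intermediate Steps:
Function('y')(L) = Rational(-5, 4) (Function('y')(L) = Add(-1, Mul(Rational(1, 4), -1)) = Add(-1, Rational(-1, 4)) = Rational(-5, 4))
S = Rational(-1, 3) ≈ -0.33333
Function('X')(G, A) = 4
Function('d')(f, r) = Rational(13, 3) (Function('d')(f, r) = Add(4, Mul(-1, Rational(-1, 3))) = Add(4, Rational(1, 3)) = Rational(13, 3))
Mul(Add(-4, Function('y')(-8)), Add(Function('d')(2, 3), -53)) = Mul(Add(-4, Rational(-5, 4)), Add(Rational(13, 3), -53)) = Mul(Rational(-21, 4), Rational(-146, 3)) = Rational(511, 2)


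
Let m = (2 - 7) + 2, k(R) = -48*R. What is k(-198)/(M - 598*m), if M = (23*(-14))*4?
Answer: 432/23 ≈ 18.783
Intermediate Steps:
m = -3 (m = -5 + 2 = -3)
M = -1288 (M = -322*4 = -1288)
k(-198)/(M - 598*m) = (-48*(-198))/(-1288 - 598*(-3)) = 9504/(-1288 - 1*(-1794)) = 9504/(-1288 + 1794) = 9504/506 = 9504*(1/506) = 432/23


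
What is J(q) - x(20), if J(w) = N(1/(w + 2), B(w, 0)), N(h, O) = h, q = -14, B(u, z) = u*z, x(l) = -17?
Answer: 203/12 ≈ 16.917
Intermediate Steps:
J(w) = 1/(2 + w) (J(w) = 1/(w + 2) = 1/(2 + w))
J(q) - x(20) = 1/(2 - 14) - 1*(-17) = 1/(-12) + 17 = -1/12 + 17 = 203/12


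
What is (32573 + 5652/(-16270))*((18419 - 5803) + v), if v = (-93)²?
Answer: 1126953683837/1627 ≈ 6.9266e+8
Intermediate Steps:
v = 8649
(32573 + 5652/(-16270))*((18419 - 5803) + v) = (32573 + 5652/(-16270))*((18419 - 5803) + 8649) = (32573 + 5652*(-1/16270))*(12616 + 8649) = (32573 - 2826/8135)*21265 = (264978529/8135)*21265 = 1126953683837/1627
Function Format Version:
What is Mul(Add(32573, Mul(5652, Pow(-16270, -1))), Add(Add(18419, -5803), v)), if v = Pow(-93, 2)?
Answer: Rational(1126953683837, 1627) ≈ 6.9266e+8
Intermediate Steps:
v = 8649
Mul(Add(32573, Mul(5652, Pow(-16270, -1))), Add(Add(18419, -5803), v)) = Mul(Add(32573, Mul(5652, Pow(-16270, -1))), Add(Add(18419, -5803), 8649)) = Mul(Add(32573, Mul(5652, Rational(-1, 16270))), Add(12616, 8649)) = Mul(Add(32573, Rational(-2826, 8135)), 21265) = Mul(Rational(264978529, 8135), 21265) = Rational(1126953683837, 1627)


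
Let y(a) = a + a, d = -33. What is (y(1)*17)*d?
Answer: -1122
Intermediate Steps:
y(a) = 2*a
(y(1)*17)*d = ((2*1)*17)*(-33) = (2*17)*(-33) = 34*(-33) = -1122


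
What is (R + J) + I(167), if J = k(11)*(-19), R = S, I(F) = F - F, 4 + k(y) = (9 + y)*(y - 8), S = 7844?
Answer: 6780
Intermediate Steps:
k(y) = -4 + (-8 + y)*(9 + y) (k(y) = -4 + (9 + y)*(y - 8) = -4 + (9 + y)*(-8 + y) = -4 + (-8 + y)*(9 + y))
I(F) = 0
R = 7844
J = -1064 (J = (-76 + 11 + 11**2)*(-19) = (-76 + 11 + 121)*(-19) = 56*(-19) = -1064)
(R + J) + I(167) = (7844 - 1064) + 0 = 6780 + 0 = 6780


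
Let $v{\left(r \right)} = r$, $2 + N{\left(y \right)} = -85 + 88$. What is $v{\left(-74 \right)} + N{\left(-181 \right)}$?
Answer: $-73$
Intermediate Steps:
$N{\left(y \right)} = 1$ ($N{\left(y \right)} = -2 + \left(-85 + 88\right) = -2 + 3 = 1$)
$v{\left(-74 \right)} + N{\left(-181 \right)} = -74 + 1 = -73$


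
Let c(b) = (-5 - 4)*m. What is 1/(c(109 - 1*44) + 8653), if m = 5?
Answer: 1/8608 ≈ 0.00011617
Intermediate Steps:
c(b) = -45 (c(b) = (-5 - 4)*5 = -9*5 = -45)
1/(c(109 - 1*44) + 8653) = 1/(-45 + 8653) = 1/8608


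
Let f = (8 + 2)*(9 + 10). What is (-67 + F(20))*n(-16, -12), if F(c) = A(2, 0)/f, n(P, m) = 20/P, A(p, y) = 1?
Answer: 12729/152 ≈ 83.743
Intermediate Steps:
f = 190 (f = 10*19 = 190)
F(c) = 1/190
(-67 + F(20))*n(-16, -12) = (-67 + 1/190)*(20/(-16)) = -25458*(-1)/(19*16) = -12729/190*(-5/4) = 12729/152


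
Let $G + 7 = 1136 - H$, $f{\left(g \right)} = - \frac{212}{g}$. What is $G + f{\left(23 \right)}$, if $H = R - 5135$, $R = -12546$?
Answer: $\frac{432418}{23} \approx 18801.0$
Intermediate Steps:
$H = -17681$ ($H = -12546 - 5135 = -17681$)
$G = 18810$ ($G = -7 + \left(1136 - -17681\right) = -7 + \left(1136 + 17681\right) = -7 + 18817 = 18810$)
$G + f{\left(23 \right)} = 18810 - \frac{212}{23} = \frac{432418}{23}$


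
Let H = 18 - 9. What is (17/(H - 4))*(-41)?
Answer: -697/5 ≈ -139.40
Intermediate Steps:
H = 9
(17/(H - 4))*(-41) = (17/(9 - 4))*(-41) = (17/5)*(-41) = -697/5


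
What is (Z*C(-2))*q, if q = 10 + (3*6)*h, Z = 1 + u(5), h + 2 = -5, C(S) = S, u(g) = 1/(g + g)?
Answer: 1276/5 ≈ 255.20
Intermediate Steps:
u(g) = 1/(2*g)
h = -7 (h = -2 - 5 = -7)
Z = 11/10 (Z = 1 + (½)/5 = 1 + (½)*(⅕) = 1 + ⅒ = 11/10 ≈ 1.1000)
q = -116 (q = 10 + (3*6)*(-7) = 10 + 18*(-7) = 10 - 126 = -116)
(Z*C(-2))*q = ((11/10)*(-2))*(-116) = -11/5*(-116) = 1276/5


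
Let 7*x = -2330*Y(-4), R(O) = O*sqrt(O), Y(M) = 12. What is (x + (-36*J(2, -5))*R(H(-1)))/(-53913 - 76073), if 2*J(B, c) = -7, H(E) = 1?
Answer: 13539/454951 ≈ 0.029759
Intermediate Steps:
R(O) = O**(3/2)
J(B, c) = -7/2 (J(B, c) = (1/2)*(-7) = -7/2)
x = -27960/7 (x = (-2330*12)/7 = (1/7)*(-27960) = -27960/7 ≈ -3994.3)
(x + (-36*J(2, -5))*R(H(-1)))/(-53913 - 76073) = (-27960/7 + (-36*(-7/2))*1**(3/2))/(-53913 - 76073) = (-27960/7 + 126*1)/(-129986) = (-27960/7 + 126)*(-1/129986) = -27078/7*(-1/129986) = 13539/454951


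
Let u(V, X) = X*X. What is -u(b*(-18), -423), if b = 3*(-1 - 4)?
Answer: -178929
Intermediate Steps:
b = -15 (b = 3*(-5) = -15)
u(V, X) = X²
-u(b*(-18), -423) = -1*(-423)² = -1*178929 = -178929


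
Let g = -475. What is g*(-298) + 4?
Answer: 141554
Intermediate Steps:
g*(-298) + 4 = -475*(-298) + 4 = 141550 + 4 = 141554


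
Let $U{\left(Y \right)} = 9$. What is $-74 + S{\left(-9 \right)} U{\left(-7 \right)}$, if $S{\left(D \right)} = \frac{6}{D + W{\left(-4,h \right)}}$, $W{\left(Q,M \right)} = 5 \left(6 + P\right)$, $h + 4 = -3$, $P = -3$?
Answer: $-65$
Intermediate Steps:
$h = -7$ ($h = -4 - 3 = -7$)
$W{\left(Q,M \right)} = 15$ ($W{\left(Q,M \right)} = 5 \left(6 - 3\right) = 5 \cdot 3 = 15$)
$S{\left(D \right)} = \frac{6}{15 + D}$ ($S{\left(D \right)} = \frac{6}{D + 15} = \frac{6}{15 + D}$)
$-74 + S{\left(-9 \right)} U{\left(-7 \right)} = -74 + \frac{6}{15 - 9} \cdot 9 = -74 + \frac{6}{6} \cdot 9 = -74 + 6 \cdot \frac{1}{6} \cdot 9 = -74 + 1 \cdot 9 = -74 + 9 = -65$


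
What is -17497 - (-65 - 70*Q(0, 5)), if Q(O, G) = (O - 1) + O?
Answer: -17502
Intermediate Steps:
Q(O, G) = -1 + 2*O (Q(O, G) = (-1 + O) + O = -1 + 2*O)
-17497 - (-65 - 70*Q(0, 5)) = -17497 - (-65 - 70*(-1 + 2*0)) = -17497 - (-65 - 70*(-1 + 0)) = -17497 - (-65 - 70*(-1)) = -17497 - (-65 + 70) = -17497 - 1*5 = -17497 - 5 = -17502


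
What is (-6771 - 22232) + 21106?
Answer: -7897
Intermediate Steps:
(-6771 - 22232) + 21106 = -29003 + 21106 = -7897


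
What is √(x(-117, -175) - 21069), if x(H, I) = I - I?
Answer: 3*I*√2341 ≈ 145.15*I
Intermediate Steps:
x(H, I) = 0
√(x(-117, -175) - 21069) = √(0 - 21069) = √(-21069) = 3*I*√2341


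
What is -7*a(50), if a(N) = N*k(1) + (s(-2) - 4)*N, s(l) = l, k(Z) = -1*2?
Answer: 2800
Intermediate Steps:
k(Z) = -2
a(N) = -8*N (a(N) = N*(-2) + (-2 - 4)*N = -2*N - 6*N = -8*N)
-7*a(50) = -(-56)*50 = -7*(-400) = 2800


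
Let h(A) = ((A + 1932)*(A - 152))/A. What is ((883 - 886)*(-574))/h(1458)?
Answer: 209223/368945 ≈ 0.56708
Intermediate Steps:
h(A) = (-152 + A)*(1932 + A)/A (h(A) = ((1932 + A)*(-152 + A))/A = ((-152 + A)*(1932 + A))/A = (-152 + A)*(1932 + A)/A)
((883 - 886)*(-574))/h(1458) = ((883 - 886)*(-574))/(1780 + 1458 - 293664/1458) = (-3*(-574))/(1780 + 1458 - 293664*1/1458) = 1722/(1780 + 1458 - 48944/243) = 1722/(737890/243) = 1722*(243/737890) = 209223/368945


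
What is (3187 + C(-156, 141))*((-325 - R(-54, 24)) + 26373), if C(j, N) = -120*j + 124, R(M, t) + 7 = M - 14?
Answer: 575515813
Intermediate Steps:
R(M, t) = -21 + M (R(M, t) = -7 + (M - 14) = -7 + (-14 + M) = -21 + M)
C(j, N) = 124 - 120*j
(3187 + C(-156, 141))*((-325 - R(-54, 24)) + 26373) = (3187 + (124 - 120*(-156)))*((-325 - (-21 - 54)) + 26373) = (3187 + (124 + 18720))*((-325 - 1*(-75)) + 26373) = (3187 + 18844)*((-325 + 75) + 26373) = 22031*(-250 + 26373) = 22031*26123 = 575515813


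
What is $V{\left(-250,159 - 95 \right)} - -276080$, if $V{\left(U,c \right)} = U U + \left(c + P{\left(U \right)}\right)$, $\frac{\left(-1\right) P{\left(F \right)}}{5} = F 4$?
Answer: $343644$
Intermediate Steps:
$P{\left(F \right)} = - 20 F$ ($P{\left(F \right)} = - 5 F 4 = - 5 \cdot 4 F = - 20 F$)
$V{\left(U,c \right)} = c + U^{2} - 20 U$ ($V{\left(U,c \right)} = U U - \left(- c + 20 U\right) = U^{2} - \left(- c + 20 U\right) = c + U^{2} - 20 U$)
$V{\left(-250,159 - 95 \right)} - -276080 = \left(\left(159 - 95\right) + \left(-250\right)^{2} - -5000\right) - -276080 = \left(\left(159 - 95\right) + 62500 + 5000\right) + 276080 = \left(64 + 62500 + 5000\right) + 276080 = 67564 + 276080 = 343644$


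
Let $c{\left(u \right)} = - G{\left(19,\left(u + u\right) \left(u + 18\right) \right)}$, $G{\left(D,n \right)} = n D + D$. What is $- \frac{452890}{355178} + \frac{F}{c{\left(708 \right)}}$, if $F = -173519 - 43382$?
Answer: $- \frac{4384477650046}{3468725709247} \approx -1.264$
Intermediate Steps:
$G{\left(D,n \right)} = D + D n$ ($G{\left(D,n \right)} = D n + D = D + D n$)
$F = -216901$
$c{\left(u \right)} = -19 - 38 u \left(18 + u\right)$ ($c{\left(u \right)} = - 19 \left(1 + \left(u + u\right) \left(u + 18\right)\right) = - 19 \left(1 + 2 u \left(18 + u\right)\right) = - (19 + 38 u \left(18 + u\right)) = -19 - 38 u \left(18 + u\right)$)
$- \frac{452890}{355178} + \frac{F}{c{\left(708 \right)}} = - \frac{452890}{355178} - \frac{216901}{-19 - 26904 \left(18 + 708\right)} = \left(-452890\right) \frac{1}{355178} - \frac{216901}{-19 - 26904 \cdot 726} = - \frac{226445}{177589} - \frac{216901}{-19 - 19532304} = - \frac{226445}{177589} - \frac{216901}{-19532323} = - \frac{226445}{177589} - - \frac{216901}{19532323} = - \frac{226445}{177589} + \frac{216901}{19532323} = - \frac{4384477650046}{3468725709247}$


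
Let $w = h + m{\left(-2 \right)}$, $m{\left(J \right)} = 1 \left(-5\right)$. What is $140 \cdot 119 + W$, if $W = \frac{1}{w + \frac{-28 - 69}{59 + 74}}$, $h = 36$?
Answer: $\frac{67073293}{4026} \approx 16660.0$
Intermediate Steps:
$m{\left(J \right)} = -5$
$w = 31$ ($w = 36 - 5 = 31$)
$W = \frac{133}{4026}$ ($W = \frac{1}{31 + \frac{-28 - 69}{59 + 74}} = \frac{1}{31 - \frac{97}{133}} = \frac{1}{\frac{4026}{133}} = \frac{133}{4026} \approx 0.033035$)
$140 \cdot 119 + W = 140 \cdot 119 + \frac{133}{4026} = 16660 + \frac{133}{4026} = \frac{67073293}{4026}$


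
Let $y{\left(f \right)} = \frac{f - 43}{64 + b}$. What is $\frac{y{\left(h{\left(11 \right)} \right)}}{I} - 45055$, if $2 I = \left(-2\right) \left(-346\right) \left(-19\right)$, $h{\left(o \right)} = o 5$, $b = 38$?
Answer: $- \frac{2517628346}{55879} \approx -45055.0$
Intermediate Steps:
$h{\left(o \right)} = 5 o$
$y{\left(f \right)} = - \frac{43}{102} + \frac{f}{102}$ ($y{\left(f \right)} = \frac{f - 43}{64 + 38} = \frac{-43 + f}{102} = \left(-43 + f\right) \frac{1}{102} = - \frac{43}{102} + \frac{f}{102}$)
$I = -6574$ ($I = \frac{\left(-2\right) \left(-346\right) \left(-19\right)}{2} = \frac{692 \left(-19\right)}{2} = \frac{1}{2} \left(-13148\right) = -6574$)
$\frac{y{\left(h{\left(11 \right)} \right)}}{I} - 45055 = \frac{- \frac{43}{102} + \frac{5 \cdot 11}{102}}{-6574} - 45055 = \left(- \frac{43}{102} + \frac{1}{102} \cdot 55\right) \left(- \frac{1}{6574}\right) - 45055 = \left(- \frac{43}{102} + \frac{55}{102}\right) \left(- \frac{1}{6574}\right) - 45055 = \frac{2}{17} \left(- \frac{1}{6574}\right) - 45055 = - \frac{1}{55879} - 45055 = - \frac{2517628346}{55879}$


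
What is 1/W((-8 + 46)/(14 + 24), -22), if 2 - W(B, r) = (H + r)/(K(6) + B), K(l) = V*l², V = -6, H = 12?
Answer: 43/84 ≈ 0.51190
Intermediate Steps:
K(l) = -6*l²
W(B, r) = 2 - (12 + r)/(-216 + B) (W(B, r) = 2 - (12 + r)/(-6*6² + B) = 2 - (12 + r)/(-6*36 + B) = 2 - (12 + r)/(-216 + B))
1/W((-8 + 46)/(14 + 24), -22) = 1/((-444 - 1*(-22) + 2*((-8 + 46)/(14 + 24)))/(-216 + (-8 + 46)/(14 + 24))) = 1/((-444 + 22 + 2*(38/38))/(-216 + 38/38)) = 1/((-444 + 22 + 2*(38*(1/38)))/(-216 + 38*(1/38))) = 1/((-444 + 22 + 2*1)/(-216 + 1)) = 1/((-444 + 22 + 2)/(-215)) = 1/(-1/215*(-420)) = 1/(84/43) = 43/84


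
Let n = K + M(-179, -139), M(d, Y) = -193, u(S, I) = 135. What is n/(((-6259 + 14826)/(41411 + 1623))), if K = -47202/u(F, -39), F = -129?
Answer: -1050847246/385515 ≈ -2725.8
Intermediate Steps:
K = -15734/45 (K = -47202/135 = -47202*1/135 = -15734/45 ≈ -349.64)
n = -24419/45 (n = -15734/45 - 193 = -24419/45 ≈ -542.64)
n/(((-6259 + 14826)/(41411 + 1623))) = -24419*(41411 + 1623)/(-6259 + 14826)/45 = -24419/(45*(8567/43034)) = -24419/(45*(8567*(1/43034))) = -24419/(45*8567/43034) = -24419/45*43034/8567 = -1050847246/385515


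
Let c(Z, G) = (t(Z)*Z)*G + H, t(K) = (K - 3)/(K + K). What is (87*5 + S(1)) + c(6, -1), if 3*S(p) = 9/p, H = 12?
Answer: 897/2 ≈ 448.50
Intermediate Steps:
t(K) = (-3 + K)/(2*K) (t(K) = (-3 + K)/((2*K)) = (-3 + K)*(1/(2*K)) = (-3 + K)/(2*K))
S(p) = 3/p (S(p) = (9/p)/3 = 3/p)
c(Z, G) = 12 + G*(-3/2 + Z/2) (c(Z, G) = (((-3 + Z)/(2*Z))*Z)*G + 12 = (-3/2 + Z/2)*G + 12 = G*(-3/2 + Z/2) + 12 = 12 + G*(-3/2 + Z/2))
(87*5 + S(1)) + c(6, -1) = (87*5 + 3/1) + (12 + (½)*(-1)*(-3 + 6)) = (435 + 3*1) + (12 + (½)*(-1)*3) = (435 + 3) + (12 - 3/2) = 438 + 21/2 = 897/2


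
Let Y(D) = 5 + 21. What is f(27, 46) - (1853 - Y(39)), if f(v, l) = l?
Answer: -1781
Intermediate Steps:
Y(D) = 26
f(27, 46) - (1853 - Y(39)) = 46 - (1853 - 1*26) = 46 - (1853 - 26) = 46 - 1*1827 = 46 - 1827 = -1781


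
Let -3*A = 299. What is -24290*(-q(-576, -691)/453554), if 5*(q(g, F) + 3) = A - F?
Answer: 4199741/680331 ≈ 6.1731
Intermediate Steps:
A = -299/3 (A = -⅓*299 = -299/3 ≈ -99.667)
q(g, F) = -344/15 - F/5 (q(g, F) = -3 + (-299/3 - F)/5 = -3 + (-299/15 - F/5) = -344/15 - F/5)
-24290*(-q(-576, -691)/453554) = -24290/((-453554/(-344/15 - ⅕*(-691)))) = -24290/((-453554/(-344/15 + 691/5))) = -24290/((-453554/1729/15)) = -24290/((-453554*15/1729)) = -24290/(-6803310/1729) = -24290*(-1729/6803310) = 4199741/680331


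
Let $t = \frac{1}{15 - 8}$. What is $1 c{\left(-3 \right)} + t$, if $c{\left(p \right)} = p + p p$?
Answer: $\frac{43}{7} \approx 6.1429$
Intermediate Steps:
$c{\left(p \right)} = p + p^{2}$
$t = \frac{1}{7} \approx 0.14286$
$1 c{\left(-3 \right)} + t = 1 \left(- 3 \left(1 - 3\right)\right) + \frac{1}{7} = 1 \left(\left(-3\right) \left(-2\right)\right) + \frac{1}{7} = 1 \cdot 6 + \frac{1}{7} = 6 + \frac{1}{7} = \frac{43}{7}$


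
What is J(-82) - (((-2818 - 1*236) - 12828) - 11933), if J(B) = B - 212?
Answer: 27521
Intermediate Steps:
J(B) = -212 + B
J(-82) - (((-2818 - 1*236) - 12828) - 11933) = (-212 - 82) - (((-2818 - 1*236) - 12828) - 11933) = -294 - (((-2818 - 236) - 12828) - 11933) = -294 - ((-3054 - 12828) - 11933) = -294 - (-15882 - 11933) = -294 - 1*(-27815) = -294 + 27815 = 27521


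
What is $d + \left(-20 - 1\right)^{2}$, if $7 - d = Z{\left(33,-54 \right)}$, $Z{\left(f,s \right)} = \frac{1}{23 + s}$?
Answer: $\frac{13889}{31} \approx 448.03$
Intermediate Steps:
$d = \frac{218}{31}$ ($d = 7 - \frac{1}{23 - 54} = 7 - \frac{1}{-31} = 7 - - \frac{1}{31} = 7 + \frac{1}{31} = \frac{218}{31} \approx 7.0323$)
$d + \left(-20 - 1\right)^{2} = \frac{218}{31} + \left(-20 - 1\right)^{2} = \frac{218}{31} + \left(-21\right)^{2} = \frac{218}{31} + 441 = \frac{13889}{31}$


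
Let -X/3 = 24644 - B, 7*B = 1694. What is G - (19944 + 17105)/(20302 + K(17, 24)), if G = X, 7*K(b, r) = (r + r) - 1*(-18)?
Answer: -10408688423/142180 ≈ -73208.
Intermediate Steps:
B = 242 (B = (1/7)*1694 = 242)
X = -73206 (X = -3*(24644 - 1*242) = -3*(24644 - 242) = -3*24402 = -73206)
K(b, r) = 18/7 + 2*r/7 (K(b, r) = ((r + r) - 1*(-18))/7 = (2*r + 18)/7 = (18 + 2*r)/7 = 18/7 + 2*r/7)
G = -73206
G - (19944 + 17105)/(20302 + K(17, 24)) = -73206 - (19944 + 17105)/(20302 + (18/7 + (2/7)*24)) = -73206 - 37049/(20302 + (18/7 + 48/7)) = -73206 - 37049/(20302 + 66/7) = -73206 - 37049/142180/7 = -73206 - 37049*7/142180 = -73206 - 1*259343/142180 = -73206 - 259343/142180 = -10408688423/142180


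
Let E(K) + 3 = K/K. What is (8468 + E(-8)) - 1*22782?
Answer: -14316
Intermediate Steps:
E(K) = -2 (E(K) = -3 + K/K = -3 + 1 = -2)
(8468 + E(-8)) - 1*22782 = (8468 - 2) - 1*22782 = 8466 - 22782 = -14316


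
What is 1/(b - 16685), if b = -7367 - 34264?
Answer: -1/58316 ≈ -1.7148e-5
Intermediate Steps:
b = -41631
1/(b - 16685) = 1/(-41631 - 16685) = 1/(-58316) = -1/58316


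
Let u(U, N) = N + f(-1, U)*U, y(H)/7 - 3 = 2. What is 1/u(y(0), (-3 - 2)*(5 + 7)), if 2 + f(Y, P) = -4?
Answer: -1/270 ≈ -0.0037037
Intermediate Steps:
y(H) = 35 (y(H) = 21 + 7*2 = 21 + 14 = 35)
f(Y, P) = -6 (f(Y, P) = -2 - 4 = -6)
u(U, N) = N - 6*U
1/u(y(0), (-3 - 2)*(5 + 7)) = 1/((-3 - 2)*(5 + 7) - 6*35) = 1/(-5*12 - 210) = 1/(-60 - 210) = 1/(-270) = -1/270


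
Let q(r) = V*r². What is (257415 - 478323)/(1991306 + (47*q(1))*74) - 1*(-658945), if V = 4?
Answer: 220221359017/334203 ≈ 6.5895e+5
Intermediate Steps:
q(r) = 4*r²
(257415 - 478323)/(1991306 + (47*q(1))*74) - 1*(-658945) = (257415 - 478323)/(1991306 + (47*(4*1²))*74) - 1*(-658945) = -220908/(1991306 + (47*(4*1))*74) + 658945 = -220908/(1991306 + (47*4)*74) + 658945 = -220908/(1991306 + 188*74) + 658945 = -220908/(1991306 + 13912) + 658945 = -220908/2005218 + 658945 = -220908*1/2005218 + 658945 = -36818/334203 + 658945 = 220221359017/334203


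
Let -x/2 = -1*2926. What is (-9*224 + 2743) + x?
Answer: 6579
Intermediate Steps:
x = 5852 (x = -(-2)*2926 = -2*(-2926) = 5852)
(-9*224 + 2743) + x = (-9*224 + 2743) + 5852 = (-2016 + 2743) + 5852 = 727 + 5852 = 6579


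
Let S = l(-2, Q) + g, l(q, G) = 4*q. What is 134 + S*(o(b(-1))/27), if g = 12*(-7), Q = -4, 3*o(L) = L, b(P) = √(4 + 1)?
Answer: 134 - 92*√5/81 ≈ 131.46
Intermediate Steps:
b(P) = √5
o(L) = L/3
g = -84
S = -92 (S = 4*(-2) - 84 = -8 - 84 = -92)
134 + S*(o(b(-1))/27) = 134 - 92*√5/3/27 = 134 - 92*√5/81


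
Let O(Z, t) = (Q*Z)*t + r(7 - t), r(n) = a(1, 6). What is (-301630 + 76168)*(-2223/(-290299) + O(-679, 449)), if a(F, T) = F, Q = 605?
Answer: 12072310098859399626/290299 ≈ 4.1586e+13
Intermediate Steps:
r(n) = 1
O(Z, t) = 1 + 605*Z*t (O(Z, t) = (605*Z)*t + 1 = 605*Z*t + 1 = 1 + 605*Z*t)
(-301630 + 76168)*(-2223/(-290299) + O(-679, 449)) = (-301630 + 76168)*(-2223/(-290299) + (1 + 605*(-679)*449)) = -225462*(-2223*(-1/290299) + (1 - 184446955)) = -225462*(2223/290299 - 184446954) = -225462*(-53544766297023/290299) = 12072310098859399626/290299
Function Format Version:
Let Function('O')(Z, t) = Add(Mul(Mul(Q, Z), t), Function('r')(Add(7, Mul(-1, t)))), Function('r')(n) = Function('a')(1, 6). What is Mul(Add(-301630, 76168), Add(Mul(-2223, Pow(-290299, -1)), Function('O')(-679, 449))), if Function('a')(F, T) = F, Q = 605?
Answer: Rational(12072310098859399626, 290299) ≈ 4.1586e+13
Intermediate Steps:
Function('r')(n) = 1
Function('O')(Z, t) = Add(1, Mul(605, Z, t)) (Function('O')(Z, t) = Add(Mul(Mul(605, Z), t), 1) = Add(Mul(605, Z, t), 1) = Add(1, Mul(605, Z, t)))
Mul(Add(-301630, 76168), Add(Mul(-2223, Pow(-290299, -1)), Function('O')(-679, 449))) = Mul(Add(-301630, 76168), Add(Mul(-2223, Pow(-290299, -1)), Add(1, Mul(605, -679, 449)))) = Mul(-225462, Add(Mul(-2223, Rational(-1, 290299)), Add(1, -184446955))) = Mul(-225462, Add(Rational(2223, 290299), -184446954)) = Mul(-225462, Rational(-53544766297023, 290299)) = Rational(12072310098859399626, 290299)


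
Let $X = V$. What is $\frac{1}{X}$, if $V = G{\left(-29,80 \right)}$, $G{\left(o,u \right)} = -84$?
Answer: $- \frac{1}{84} \approx -0.011905$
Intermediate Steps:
$V = -84$
$X = -84$
$\frac{1}{X} = \frac{1}{-84} = - \frac{1}{84}$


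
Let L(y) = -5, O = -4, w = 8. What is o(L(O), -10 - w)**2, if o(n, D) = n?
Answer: 25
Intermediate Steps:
o(L(O), -10 - w)**2 = (-5)**2 = 25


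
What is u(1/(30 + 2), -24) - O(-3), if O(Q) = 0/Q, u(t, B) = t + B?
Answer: -767/32 ≈ -23.969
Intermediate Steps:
u(t, B) = B + t
O(Q) = 0
u(1/(30 + 2), -24) - O(-3) = (-24 + 1/(30 + 2)) - 1*0 = (-24 + 1/32) + 0 = -767/32 + 0 = -767/32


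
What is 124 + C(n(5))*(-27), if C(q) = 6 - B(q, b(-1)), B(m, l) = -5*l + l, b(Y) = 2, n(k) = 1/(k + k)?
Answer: -254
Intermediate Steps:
n(k) = 1/(2*k)
B(m, l) = -4*l
C(q) = 14 (C(q) = 6 - (-4)*2 = 6 - 1*(-8) = 6 + 8 = 14)
124 + C(n(5))*(-27) = 124 + 14*(-27) = 124 - 378 = -254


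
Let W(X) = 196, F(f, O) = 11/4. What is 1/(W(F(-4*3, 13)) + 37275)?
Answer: 1/37471 ≈ 2.6687e-5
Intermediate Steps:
F(f, O) = 11/4 (F(f, O) = 11*(¼) = 11/4)
1/(W(F(-4*3, 13)) + 37275) = 1/(196 + 37275) = 1/37471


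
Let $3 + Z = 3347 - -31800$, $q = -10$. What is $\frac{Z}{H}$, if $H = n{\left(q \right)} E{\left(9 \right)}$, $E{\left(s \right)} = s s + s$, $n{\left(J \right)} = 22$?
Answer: $\frac{8786}{495} \approx 17.749$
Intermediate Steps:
$E{\left(s \right)} = s + s^{2}$ ($E{\left(s \right)} = s^{2} + s = s + s^{2}$)
$Z = 35144$ ($Z = -3 + \left(3347 - -31800\right) = -3 + \left(3347 + 31800\right) = -3 + 35147 = 35144$)
$H = 1980$ ($H = 22 \cdot 9 \left(1 + 9\right) = 22 \cdot 9 \cdot 10 = 22 \cdot 90 = 1980$)
$\frac{Z}{H} = \frac{35144}{1980} = 35144 \cdot \frac{1}{1980} = \frac{8786}{495}$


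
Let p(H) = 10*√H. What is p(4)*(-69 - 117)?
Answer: -3720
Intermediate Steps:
p(4)*(-69 - 117) = (10*√4)*(-69 - 117) = (10*2)*(-186) = 20*(-186) = -3720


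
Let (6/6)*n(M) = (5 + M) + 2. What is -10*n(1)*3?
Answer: -240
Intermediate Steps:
n(M) = 7 + M (n(M) = (5 + M) + 2 = 7 + M)
-10*n(1)*3 = -10*(7 + 1)*3 = -10*8*3 = -80*3 = -240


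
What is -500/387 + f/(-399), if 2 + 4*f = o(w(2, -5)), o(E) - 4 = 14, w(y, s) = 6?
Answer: -67016/51471 ≈ -1.3020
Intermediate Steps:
o(E) = 18 (o(E) = 4 + 14 = 18)
f = 4 (f = -½ + (¼)*18 = -½ + 9/2 = 4)
-500/387 + f/(-399) = -500/387 + 4/(-399) = -500*1/387 + 4*(-1/399) = -500/387 - 4/399 = -67016/51471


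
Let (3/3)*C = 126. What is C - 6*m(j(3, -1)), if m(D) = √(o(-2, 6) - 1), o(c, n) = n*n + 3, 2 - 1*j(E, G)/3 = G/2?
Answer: 126 - 6*√38 ≈ 89.014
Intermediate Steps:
C = 126
j(E, G) = 6 - 3*G/2
o(c, n) = 3 + n² (o(c, n) = n² + 3 = 3 + n²)
m(D) = √38 (m(D) = √((3 + 6²) - 1) = √((3 + 36) - 1) = √(39 - 1) = √38)
C - 6*m(j(3, -1)) = 126 - 6*√38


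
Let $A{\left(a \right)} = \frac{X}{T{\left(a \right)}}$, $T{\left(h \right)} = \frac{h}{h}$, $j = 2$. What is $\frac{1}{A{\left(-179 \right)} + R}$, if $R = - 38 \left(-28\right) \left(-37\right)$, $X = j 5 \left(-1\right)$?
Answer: $- \frac{1}{39378} \approx -2.5395 \cdot 10^{-5}$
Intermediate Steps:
$T{\left(h \right)} = 1$
$X = -10$ ($X = 2 \cdot 5 \left(-1\right) = 10 \left(-1\right) = -10$)
$R = -39368$ ($R = - \left(-1064\right) \left(-37\right) = \left(-1\right) 39368 = -39368$)
$A{\left(a \right)} = -10$ ($A{\left(a \right)} = - \frac{10}{1} = \left(-10\right) 1 = -10$)
$\frac{1}{A{\left(-179 \right)} + R} = \frac{1}{-10 - 39368} = \frac{1}{-39378} = - \frac{1}{39378}$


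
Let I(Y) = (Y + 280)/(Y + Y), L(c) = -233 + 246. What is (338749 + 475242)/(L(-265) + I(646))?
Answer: 525838186/8861 ≈ 59343.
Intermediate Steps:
L(c) = 13
I(Y) = (280 + Y)/(2*Y) (I(Y) = (280 + Y)/((2*Y)) = (280 + Y)*(1/(2*Y)) = (280 + Y)/(2*Y))
(338749 + 475242)/(L(-265) + I(646)) = (338749 + 475242)/(13 + (1/2)*(280 + 646)/646) = 813991/(13 + (1/2)*(1/646)*926) = 813991/(13 + 463/646) = 813991/(8861/646) = 813991*(646/8861) = 525838186/8861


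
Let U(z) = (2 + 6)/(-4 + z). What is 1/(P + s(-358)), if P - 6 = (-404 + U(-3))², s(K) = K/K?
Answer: 49/8043239 ≈ 6.0921e-6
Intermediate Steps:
s(K) = 1
U(z) = 8/(-4 + z)
P = 8043190/49 (P = 6 + (-404 + 8/(-4 - 3))² = 6 + (-404 + 8/(-7))² = 6 + (-404 + 8*(-⅐))² = 6 + (-404 - 8/7)² = 6 + (-2836/7)² = 6 + 8042896/49 = 8043190/49 ≈ 1.6415e+5)
1/(P + s(-358)) = 1/(8043190/49 + 1) = 1/(8043239/49) = 49/8043239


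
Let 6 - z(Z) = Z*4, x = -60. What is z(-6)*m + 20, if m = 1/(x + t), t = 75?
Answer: 22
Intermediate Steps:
z(Z) = 6 - 4*Z (z(Z) = 6 - Z*4 = 6 - 4*Z)
m = 1/15 (m = 1/(-60 + 75) = 1/15 ≈ 0.066667)
z(-6)*m + 20 = (6 - 4*(-6))*(1/15) + 20 = (6 + 24)*(1/15) + 20 = 30*(1/15) + 20 = 2 + 20 = 22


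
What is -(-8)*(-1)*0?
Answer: 0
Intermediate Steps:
-(-8)*(-1)*0 = -8*1*0 = -8*0 = 0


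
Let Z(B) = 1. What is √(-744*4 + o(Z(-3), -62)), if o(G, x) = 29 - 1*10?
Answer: I*√2957 ≈ 54.378*I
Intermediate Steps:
o(G, x) = 19 (o(G, x) = 29 - 10 = 19)
√(-744*4 + o(Z(-3), -62)) = √(-744*4 + 19) = √(-2976 + 19) = √(-2957) = I*√2957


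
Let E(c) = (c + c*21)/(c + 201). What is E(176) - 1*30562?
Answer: -11518002/377 ≈ -30552.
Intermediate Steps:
E(c) = 22*c/(201 + c) (E(c) = (c + 21*c)/(201 + c) = (22*c)/(201 + c) = 22*c/(201 + c))
E(176) - 1*30562 = 22*176/(201 + 176) - 1*30562 = 22*176/377 - 30562 = 22*176*(1/377) - 30562 = 3872/377 - 30562 = -11518002/377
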